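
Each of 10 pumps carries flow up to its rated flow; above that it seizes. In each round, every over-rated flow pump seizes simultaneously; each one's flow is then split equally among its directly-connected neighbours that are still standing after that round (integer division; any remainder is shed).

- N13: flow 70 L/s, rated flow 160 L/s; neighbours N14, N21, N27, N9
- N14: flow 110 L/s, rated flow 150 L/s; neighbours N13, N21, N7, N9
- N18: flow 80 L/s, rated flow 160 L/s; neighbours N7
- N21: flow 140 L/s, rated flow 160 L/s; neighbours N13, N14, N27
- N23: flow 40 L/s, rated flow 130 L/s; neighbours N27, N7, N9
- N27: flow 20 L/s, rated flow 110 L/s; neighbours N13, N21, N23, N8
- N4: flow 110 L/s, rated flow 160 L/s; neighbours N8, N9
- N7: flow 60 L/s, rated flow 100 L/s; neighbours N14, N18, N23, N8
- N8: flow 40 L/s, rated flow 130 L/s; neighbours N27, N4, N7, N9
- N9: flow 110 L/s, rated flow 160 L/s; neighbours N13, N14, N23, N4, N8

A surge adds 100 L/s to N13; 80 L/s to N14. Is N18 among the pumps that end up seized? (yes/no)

Round 1 — N13 at 170 > 160; N14 at 190 > 150. N13, N14 seize.
  N13 sheds 170 L/s to N21, N27, N9: 56 each (2 lost).
    N21: 140+56 = 196 > 160
    N27: 20+56 = 76 ≤ 110
    N9: 110+56 = 166 > 160
  N14 sheds 190 L/s to N21, N7, N9: 63 each (1 lost).
    N21: 196+63 = 259 > 160
    N7: 60+63 = 123 > 100
    N9: 166+63 = 229 > 160
Round 2 — N21, N7, N9 seize.
  N21 sheds 259 L/s to N27: 259 each.
    N27: 76+259 = 335 > 110
  N7 sheds 123 L/s to N18, N23, N8: 41 each.
    N18: 80+41 = 121 ≤ 160
    N23: 40+41 = 81 ≤ 130
    N8: 40+41 = 81 ≤ 130
  N9 sheds 229 L/s to N23, N4, N8: 76 each (1 lost).
    N23: 81+76 = 157 > 130
    N4: 110+76 = 186 > 160
    N8: 81+76 = 157 > 130
Round 3 — N23, N27, N4, N8 seize.
  N23 sheds 157 L/s: no online neighbours, lost.
  N27 sheds 335 L/s: no online neighbours, lost.
  N4 sheds 186 L/s: no online neighbours, lost.
  N8 sheds 157 L/s: no online neighbours, lost.
No further seizures.

no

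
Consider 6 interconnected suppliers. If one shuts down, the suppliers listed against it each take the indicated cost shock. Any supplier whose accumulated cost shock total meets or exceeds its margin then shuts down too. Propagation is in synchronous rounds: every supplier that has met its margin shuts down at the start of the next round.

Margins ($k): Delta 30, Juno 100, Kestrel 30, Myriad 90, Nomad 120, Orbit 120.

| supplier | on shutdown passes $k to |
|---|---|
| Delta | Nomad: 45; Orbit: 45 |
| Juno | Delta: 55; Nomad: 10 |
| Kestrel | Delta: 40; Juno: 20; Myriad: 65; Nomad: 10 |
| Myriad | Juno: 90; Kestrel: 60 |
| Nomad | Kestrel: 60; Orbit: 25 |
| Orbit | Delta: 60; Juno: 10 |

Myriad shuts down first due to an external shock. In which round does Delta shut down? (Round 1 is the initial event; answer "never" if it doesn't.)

Round 1 — Myriad shuts down (initial).
  Juno: +90 → 90 < 100
  Kestrel: +60 → 60 ≥ 30
Round 2 — Kestrel shuts down.
  Delta: +40 → 40 ≥ 30
  Juno: +20 → 110 ≥ 100
  Nomad: +10 → 10 < 120
Round 3 — Delta, Juno shut down.
  Nomad: +45+10 → 65 < 120
  Orbit: +45 → 45 < 120
No further shutdowns.

3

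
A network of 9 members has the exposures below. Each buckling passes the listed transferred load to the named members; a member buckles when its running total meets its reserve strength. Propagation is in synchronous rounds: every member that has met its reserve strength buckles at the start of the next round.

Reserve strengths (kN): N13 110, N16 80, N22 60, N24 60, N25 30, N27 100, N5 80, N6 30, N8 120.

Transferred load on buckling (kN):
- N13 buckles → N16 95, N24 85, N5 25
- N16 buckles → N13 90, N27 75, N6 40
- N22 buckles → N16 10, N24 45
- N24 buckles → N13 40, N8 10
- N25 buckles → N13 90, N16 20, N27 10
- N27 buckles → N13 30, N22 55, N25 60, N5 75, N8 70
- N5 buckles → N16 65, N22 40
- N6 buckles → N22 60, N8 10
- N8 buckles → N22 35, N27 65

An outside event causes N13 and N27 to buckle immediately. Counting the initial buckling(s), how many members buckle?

8

Round 1 — N13, N27 buckle (initial).
  N16: +95 → 95 ≥ 80
  N22: +55 → 55 < 60
  N24: +85 → 85 ≥ 60
  N25: +60 → 60 ≥ 30
  N5: +25+75 → 100 ≥ 80
  N8: +70 → 70 < 120
Round 2 — N16, N24, N25, N5 buckle.
  N22: +40 → 95 ≥ 60
  N6: +40 → 40 ≥ 30
  N8: +10 → 80 < 120
Round 3 — N22, N6 buckle.
  N8: +10 → 90 < 120
No further bucklings.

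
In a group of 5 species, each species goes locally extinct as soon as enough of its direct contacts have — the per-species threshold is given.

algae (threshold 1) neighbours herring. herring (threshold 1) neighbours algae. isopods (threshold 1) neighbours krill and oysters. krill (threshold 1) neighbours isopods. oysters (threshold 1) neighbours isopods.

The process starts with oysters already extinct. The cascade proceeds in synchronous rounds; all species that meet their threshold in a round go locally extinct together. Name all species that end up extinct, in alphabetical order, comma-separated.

Round 1 — oysters goes locally extinct (initial).
Round 2 — checking thresholds:
  isopods: 1 of 2 neighbours ≥ 1, goes locally extinct.
Round 3 — checking thresholds:
  krill: 1 of 1 neighbours ≥ 1, goes locally extinct.
Round 4 — no new extinctions; cascade stops.

isopods, krill, oysters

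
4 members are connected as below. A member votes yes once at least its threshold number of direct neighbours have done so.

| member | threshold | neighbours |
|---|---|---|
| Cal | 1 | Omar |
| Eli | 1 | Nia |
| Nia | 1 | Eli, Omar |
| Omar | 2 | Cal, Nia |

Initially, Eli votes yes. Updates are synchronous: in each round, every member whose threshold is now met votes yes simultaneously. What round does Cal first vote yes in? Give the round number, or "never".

Round 1 — Eli votes yes (initial).
Round 2 — checking thresholds:
  Nia: 1 of 2 neighbours ≥ 1, votes yes.
Round 3 — no new yes votes; cascade stops.

never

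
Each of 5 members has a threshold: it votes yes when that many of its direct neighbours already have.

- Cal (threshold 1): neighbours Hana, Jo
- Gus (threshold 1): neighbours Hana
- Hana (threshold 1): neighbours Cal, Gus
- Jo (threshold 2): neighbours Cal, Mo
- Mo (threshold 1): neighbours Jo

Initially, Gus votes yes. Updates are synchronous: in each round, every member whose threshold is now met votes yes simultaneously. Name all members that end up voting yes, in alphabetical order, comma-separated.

Round 1 — Gus votes yes (initial).
Round 2 — checking thresholds:
  Hana: 1 of 2 neighbours ≥ 1, votes yes.
Round 3 — checking thresholds:
  Cal: 1 of 2 neighbours ≥ 1, votes yes.
Round 4 — no new yes votes; cascade stops.

Cal, Gus, Hana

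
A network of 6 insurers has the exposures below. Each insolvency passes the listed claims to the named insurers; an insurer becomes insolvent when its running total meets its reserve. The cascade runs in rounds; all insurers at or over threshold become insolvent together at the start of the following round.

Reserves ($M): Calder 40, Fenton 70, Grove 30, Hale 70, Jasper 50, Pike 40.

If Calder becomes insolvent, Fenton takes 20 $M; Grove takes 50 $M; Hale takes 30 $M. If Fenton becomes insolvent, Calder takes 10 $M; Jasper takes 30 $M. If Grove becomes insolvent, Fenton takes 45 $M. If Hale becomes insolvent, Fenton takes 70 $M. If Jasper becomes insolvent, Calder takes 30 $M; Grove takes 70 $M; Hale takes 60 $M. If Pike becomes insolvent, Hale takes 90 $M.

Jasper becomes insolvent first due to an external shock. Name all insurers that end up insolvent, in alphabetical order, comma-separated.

Grove, Jasper

Round 1 — Jasper becomes insolvent (initial).
  Calder: +30 → 30 < 40
  Grove: +70 → 70 ≥ 30
  Hale: +60 → 60 < 70
Round 2 — Grove becomes insolvent.
  Fenton: +45 → 45 < 70
No further insolvencies.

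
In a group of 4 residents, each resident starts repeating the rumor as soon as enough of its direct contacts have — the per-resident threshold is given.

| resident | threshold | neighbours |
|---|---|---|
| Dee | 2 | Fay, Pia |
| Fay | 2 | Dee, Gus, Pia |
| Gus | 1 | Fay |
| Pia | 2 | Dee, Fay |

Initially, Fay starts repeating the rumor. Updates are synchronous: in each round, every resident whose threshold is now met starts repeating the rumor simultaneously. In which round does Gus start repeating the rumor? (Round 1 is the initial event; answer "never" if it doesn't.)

Round 1 — Fay starts repeating the rumor (initial).
Round 2 — checking thresholds:
  Dee: 1 of 2 neighbours < 2, not yet.
  Gus: 1 of 1 neighbours ≥ 1, starts repeating the rumor.
  Pia: 1 of 2 neighbours < 2, not yet.
Round 3 — no new spreads; cascade stops.

2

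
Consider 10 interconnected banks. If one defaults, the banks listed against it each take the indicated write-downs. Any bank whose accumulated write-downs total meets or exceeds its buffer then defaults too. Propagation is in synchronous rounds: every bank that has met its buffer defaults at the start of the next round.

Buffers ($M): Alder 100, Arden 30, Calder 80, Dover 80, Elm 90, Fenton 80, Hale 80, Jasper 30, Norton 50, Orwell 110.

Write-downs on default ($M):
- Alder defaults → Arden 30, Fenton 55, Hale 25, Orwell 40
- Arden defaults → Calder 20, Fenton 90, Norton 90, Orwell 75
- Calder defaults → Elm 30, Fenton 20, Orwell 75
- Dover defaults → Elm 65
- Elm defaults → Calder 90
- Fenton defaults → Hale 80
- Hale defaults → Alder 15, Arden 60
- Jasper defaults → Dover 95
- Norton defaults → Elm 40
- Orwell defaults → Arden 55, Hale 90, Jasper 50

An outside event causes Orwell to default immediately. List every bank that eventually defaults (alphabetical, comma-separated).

Round 1 — Orwell defaults (initial).
  Arden: +55 → 55 ≥ 30
  Hale: +90 → 90 ≥ 80
  Jasper: +50 → 50 ≥ 30
Round 2 — Arden, Hale, Jasper default.
  Alder: +15 → 15 < 100
  Calder: +20 → 20 < 80
  Dover: +95 → 95 ≥ 80
  Fenton: +90 → 90 ≥ 80
  Norton: +90 → 90 ≥ 50
Round 3 — Dover, Fenton, Norton default.
  Elm: +65+40 → 105 ≥ 90
Round 4 — Elm defaults.
  Calder: +90 → 110 ≥ 80
Round 5 — Calder defaults.
No further defaults.

Arden, Calder, Dover, Elm, Fenton, Hale, Jasper, Norton, Orwell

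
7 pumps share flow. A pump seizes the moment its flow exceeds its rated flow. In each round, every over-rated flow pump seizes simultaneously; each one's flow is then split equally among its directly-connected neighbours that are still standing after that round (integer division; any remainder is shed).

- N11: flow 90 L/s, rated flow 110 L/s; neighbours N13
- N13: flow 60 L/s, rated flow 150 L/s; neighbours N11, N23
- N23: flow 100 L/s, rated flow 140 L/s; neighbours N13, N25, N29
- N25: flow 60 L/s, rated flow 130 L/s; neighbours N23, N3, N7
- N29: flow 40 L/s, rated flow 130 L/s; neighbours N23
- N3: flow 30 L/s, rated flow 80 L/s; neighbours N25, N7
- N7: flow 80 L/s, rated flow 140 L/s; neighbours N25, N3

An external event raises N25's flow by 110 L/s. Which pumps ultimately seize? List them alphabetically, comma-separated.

Round 1 — N25 at 170 > 130. N25 seizes.
  N25 sheds 170 L/s to N23, N3, N7: 56 each (2 lost).
    N23: 100+56 = 156 > 140
    N3: 30+56 = 86 > 80
    N7: 80+56 = 136 ≤ 140
Round 2 — N23, N3 seize.
  N23 sheds 156 L/s to N13, N29: 78 each.
    N13: 60+78 = 138 ≤ 150
    N29: 40+78 = 118 ≤ 130
  N3 sheds 86 L/s to N7: 86 each.
    N7: 136+86 = 222 > 140
Round 3 — N7 seizes.
  N7 sheds 222 L/s: no online neighbours, lost.
No further seizures.

N23, N25, N3, N7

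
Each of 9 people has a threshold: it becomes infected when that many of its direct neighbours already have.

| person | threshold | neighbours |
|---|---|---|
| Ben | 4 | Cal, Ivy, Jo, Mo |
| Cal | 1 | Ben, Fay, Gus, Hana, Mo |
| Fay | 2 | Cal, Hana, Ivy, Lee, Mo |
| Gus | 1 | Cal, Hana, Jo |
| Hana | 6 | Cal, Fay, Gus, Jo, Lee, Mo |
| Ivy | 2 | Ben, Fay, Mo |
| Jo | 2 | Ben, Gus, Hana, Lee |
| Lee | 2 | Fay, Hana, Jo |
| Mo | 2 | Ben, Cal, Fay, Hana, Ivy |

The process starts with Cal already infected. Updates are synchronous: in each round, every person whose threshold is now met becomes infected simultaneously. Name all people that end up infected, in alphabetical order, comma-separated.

Round 1 — Cal becomes infected (initial).
Round 2 — checking thresholds:
  Ben: 1 of 4 neighbours < 4, not yet.
  Fay: 1 of 5 neighbours < 2, not yet.
  Gus: 1 of 3 neighbours ≥ 1, becomes infected.
  Hana: 1 of 6 neighbours < 6, not yet.
  Mo: 1 of 5 neighbours < 2, not yet.
Round 3 — no new infections; cascade stops.

Cal, Gus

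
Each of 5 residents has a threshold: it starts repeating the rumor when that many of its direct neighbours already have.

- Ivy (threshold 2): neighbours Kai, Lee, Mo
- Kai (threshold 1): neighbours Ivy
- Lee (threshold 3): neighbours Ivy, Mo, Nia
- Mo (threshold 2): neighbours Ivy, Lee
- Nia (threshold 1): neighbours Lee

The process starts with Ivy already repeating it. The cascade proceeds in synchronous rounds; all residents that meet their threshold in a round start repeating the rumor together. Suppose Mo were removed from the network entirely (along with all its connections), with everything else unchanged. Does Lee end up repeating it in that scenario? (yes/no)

With Mo removed:
Round 1 — Ivy starts repeating the rumor (initial).
Round 2 — checking thresholds:
  Kai: 1 of 1 neighbours ≥ 1, starts repeating the rumor.
  Lee: 1 of 2 neighbours < 3, holds.
Round 3 — no new spreads; cascade stops.

no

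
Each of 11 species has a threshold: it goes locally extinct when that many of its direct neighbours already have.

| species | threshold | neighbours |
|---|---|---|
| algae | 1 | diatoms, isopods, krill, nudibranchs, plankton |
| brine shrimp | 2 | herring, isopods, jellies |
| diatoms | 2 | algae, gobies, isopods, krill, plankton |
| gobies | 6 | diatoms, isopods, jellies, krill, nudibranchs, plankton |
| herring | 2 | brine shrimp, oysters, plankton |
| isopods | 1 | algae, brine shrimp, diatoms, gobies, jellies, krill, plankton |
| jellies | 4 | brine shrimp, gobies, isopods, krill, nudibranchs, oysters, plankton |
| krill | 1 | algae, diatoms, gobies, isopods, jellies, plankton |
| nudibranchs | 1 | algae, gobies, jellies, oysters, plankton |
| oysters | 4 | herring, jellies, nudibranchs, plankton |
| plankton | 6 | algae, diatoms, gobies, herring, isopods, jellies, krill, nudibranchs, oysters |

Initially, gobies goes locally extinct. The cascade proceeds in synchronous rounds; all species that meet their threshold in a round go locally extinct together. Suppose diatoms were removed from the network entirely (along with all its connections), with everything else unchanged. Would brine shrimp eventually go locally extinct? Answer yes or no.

yes

With diatoms removed:
Round 1 — gobies goes locally extinct (initial).
Round 2 — checking thresholds:
  isopods: 1 of 6 neighbours ≥ 1, goes locally extinct.
  jellies: 1 of 7 neighbours < 4, below threshold.
  krill: 1 of 5 neighbours ≥ 1, goes locally extinct.
  nudibranchs: 1 of 5 neighbours ≥ 1, goes locally extinct.
  plankton: 1 of 8 neighbours < 6, below threshold.
Round 3 — checking thresholds:
  algae: 3 of 4 neighbours ≥ 1, goes locally extinct.
  brine shrimp: 1 of 3 neighbours < 2, below threshold.
  jellies: 4 of 7 neighbours ≥ 4, goes locally extinct.
  oysters: 1 of 4 neighbours < 4, below threshold.
  plankton: 4 of 8 neighbours < 6, below threshold.
Round 4 — checking thresholds:
  brine shrimp: 2 of 3 neighbours ≥ 2, goes locally extinct.
  oysters: 2 of 4 neighbours < 4, below threshold.
  plankton: 6 of 8 neighbours ≥ 6, goes locally extinct.
Round 5 — checking thresholds:
  herring: 2 of 3 neighbours ≥ 2, goes locally extinct.
  oysters: 3 of 4 neighbours < 4, below threshold.
Round 6 — checking thresholds:
  oysters: 4 of 4 neighbours ≥ 4, goes locally extinct.
Round 7 — no new extinctions; cascade stops.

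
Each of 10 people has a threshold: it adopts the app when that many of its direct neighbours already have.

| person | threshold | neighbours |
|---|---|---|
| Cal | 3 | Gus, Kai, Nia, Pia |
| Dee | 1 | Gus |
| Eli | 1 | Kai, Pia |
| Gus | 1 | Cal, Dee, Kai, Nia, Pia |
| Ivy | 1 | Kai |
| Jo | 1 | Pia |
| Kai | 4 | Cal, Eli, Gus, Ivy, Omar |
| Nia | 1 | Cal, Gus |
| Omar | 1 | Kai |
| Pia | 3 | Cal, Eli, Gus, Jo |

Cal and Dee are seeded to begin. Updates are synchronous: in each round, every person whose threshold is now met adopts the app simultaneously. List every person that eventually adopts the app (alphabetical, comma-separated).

Cal, Dee, Gus, Nia

Round 1 — Cal, Dee adopt the app (initial).
Round 2 — checking thresholds:
  Gus: 2 of 5 neighbours ≥ 1, adopts the app.
  Kai: 1 of 5 neighbours < 4, not yet.
  Nia: 1 of 2 neighbours ≥ 1, adopts the app.
  Pia: 1 of 4 neighbours < 3, not yet.
Round 3 — no new adoptions; cascade stops.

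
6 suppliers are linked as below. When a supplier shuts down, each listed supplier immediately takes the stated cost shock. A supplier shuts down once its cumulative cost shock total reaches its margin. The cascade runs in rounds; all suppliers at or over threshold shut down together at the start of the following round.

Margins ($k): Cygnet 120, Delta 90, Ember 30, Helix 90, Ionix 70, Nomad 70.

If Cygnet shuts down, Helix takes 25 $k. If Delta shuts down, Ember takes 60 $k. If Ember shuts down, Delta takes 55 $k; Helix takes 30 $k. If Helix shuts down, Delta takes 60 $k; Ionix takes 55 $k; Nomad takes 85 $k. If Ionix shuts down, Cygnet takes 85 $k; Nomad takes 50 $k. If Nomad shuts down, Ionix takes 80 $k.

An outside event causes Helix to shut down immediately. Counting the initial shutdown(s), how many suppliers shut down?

Round 1 — Helix shuts down (initial).
  Delta: +60 → 60 < 90
  Ionix: +55 → 55 < 70
  Nomad: +85 → 85 ≥ 70
Round 2 — Nomad shuts down.
  Ionix: +80 → 135 ≥ 70
Round 3 — Ionix shuts down.
  Cygnet: +85 → 85 < 120
No further shutdowns.

3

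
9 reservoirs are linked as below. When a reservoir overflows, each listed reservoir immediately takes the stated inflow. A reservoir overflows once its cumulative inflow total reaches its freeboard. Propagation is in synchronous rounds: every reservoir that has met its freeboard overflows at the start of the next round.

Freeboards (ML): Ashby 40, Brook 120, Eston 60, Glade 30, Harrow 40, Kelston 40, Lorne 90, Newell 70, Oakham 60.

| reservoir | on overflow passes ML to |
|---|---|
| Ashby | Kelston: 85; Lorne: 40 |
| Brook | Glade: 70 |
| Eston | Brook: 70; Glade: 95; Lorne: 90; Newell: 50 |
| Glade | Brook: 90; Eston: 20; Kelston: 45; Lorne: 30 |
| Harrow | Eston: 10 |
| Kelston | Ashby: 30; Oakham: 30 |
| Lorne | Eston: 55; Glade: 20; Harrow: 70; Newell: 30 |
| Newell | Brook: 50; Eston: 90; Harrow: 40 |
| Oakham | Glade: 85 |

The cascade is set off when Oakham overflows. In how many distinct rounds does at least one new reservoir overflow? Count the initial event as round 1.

3

Round 1 — Oakham overflows (initial).
  Glade: +85 → 85 ≥ 30
Round 2 — Glade overflows.
  Brook: +90 → 90 < 120
  Eston: +20 → 20 < 60
  Kelston: +45 → 45 ≥ 40
  Lorne: +30 → 30 < 90
Round 3 — Kelston overflows.
  Ashby: +30 → 30 < 40
No further overflows.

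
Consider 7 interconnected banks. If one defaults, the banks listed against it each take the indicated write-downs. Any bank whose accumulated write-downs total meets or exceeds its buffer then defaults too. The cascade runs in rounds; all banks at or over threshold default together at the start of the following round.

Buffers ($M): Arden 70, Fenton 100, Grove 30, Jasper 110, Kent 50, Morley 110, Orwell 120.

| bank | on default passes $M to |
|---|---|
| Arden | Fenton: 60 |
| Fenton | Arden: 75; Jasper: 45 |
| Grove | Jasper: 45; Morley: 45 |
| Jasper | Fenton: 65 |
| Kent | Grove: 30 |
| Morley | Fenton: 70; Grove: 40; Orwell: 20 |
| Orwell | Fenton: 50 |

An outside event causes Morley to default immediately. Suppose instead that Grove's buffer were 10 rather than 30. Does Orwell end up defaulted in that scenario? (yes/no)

no

With Grove's buffer at 10:
Round 1 — Morley defaults (initial).
  Fenton: +70 → 70 < 100
  Grove: +40 → 40 ≥ 10
  Orwell: +20 → 20 < 120
Round 2 — Grove defaults.
  Jasper: +45 → 45 < 110
No further defaults.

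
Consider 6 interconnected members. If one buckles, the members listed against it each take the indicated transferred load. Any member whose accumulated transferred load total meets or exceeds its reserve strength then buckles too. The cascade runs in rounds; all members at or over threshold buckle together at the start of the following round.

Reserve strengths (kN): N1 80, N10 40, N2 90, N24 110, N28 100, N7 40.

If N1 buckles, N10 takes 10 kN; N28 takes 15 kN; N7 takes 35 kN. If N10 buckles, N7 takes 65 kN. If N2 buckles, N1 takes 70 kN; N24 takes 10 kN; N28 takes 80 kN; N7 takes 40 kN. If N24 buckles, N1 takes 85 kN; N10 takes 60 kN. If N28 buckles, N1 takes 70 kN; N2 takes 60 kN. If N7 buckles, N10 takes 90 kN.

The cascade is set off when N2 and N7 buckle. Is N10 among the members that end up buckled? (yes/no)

Round 1 — N2, N7 buckle (initial).
  N1: +70 → 70 < 80
  N10: +90 → 90 ≥ 40
  N24: +10 → 10 < 110
  N28: +80 → 80 < 100
Round 2 — N10 buckles.
No further bucklings.

yes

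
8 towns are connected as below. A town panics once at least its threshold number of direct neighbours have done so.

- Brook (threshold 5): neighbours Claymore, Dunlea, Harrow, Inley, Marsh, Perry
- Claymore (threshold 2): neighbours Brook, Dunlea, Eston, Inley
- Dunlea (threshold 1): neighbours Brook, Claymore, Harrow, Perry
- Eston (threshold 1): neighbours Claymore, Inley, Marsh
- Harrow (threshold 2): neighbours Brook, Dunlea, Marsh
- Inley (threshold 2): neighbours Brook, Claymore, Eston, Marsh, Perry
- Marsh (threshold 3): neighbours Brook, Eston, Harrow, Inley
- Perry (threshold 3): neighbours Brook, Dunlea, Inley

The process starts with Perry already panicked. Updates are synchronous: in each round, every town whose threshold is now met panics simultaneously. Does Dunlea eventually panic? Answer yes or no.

yes

Round 1 — Perry panics (initial).
Round 2 — checking thresholds:
  Brook: 1 of 6 neighbours < 5, below threshold.
  Dunlea: 1 of 4 neighbours ≥ 1, panics.
  Inley: 1 of 5 neighbours < 2, below threshold.
Round 3 — no new panics; cascade stops.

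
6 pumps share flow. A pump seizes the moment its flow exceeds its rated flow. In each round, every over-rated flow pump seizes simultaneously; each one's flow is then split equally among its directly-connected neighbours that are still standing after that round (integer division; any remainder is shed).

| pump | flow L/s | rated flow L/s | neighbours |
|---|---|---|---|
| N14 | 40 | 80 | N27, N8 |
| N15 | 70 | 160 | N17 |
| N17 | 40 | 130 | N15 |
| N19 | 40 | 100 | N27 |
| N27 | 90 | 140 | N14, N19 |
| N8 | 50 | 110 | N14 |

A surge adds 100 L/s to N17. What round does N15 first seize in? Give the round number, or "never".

2

Round 1 — N17 at 140 > 130. N17 seizes.
  N17 sheds 140 L/s to N15: 140 each.
    N15: 70+140 = 210 > 160
Round 2 — N15 seizes.
  N15 sheds 210 L/s: no online neighbours, lost.
No further seizures.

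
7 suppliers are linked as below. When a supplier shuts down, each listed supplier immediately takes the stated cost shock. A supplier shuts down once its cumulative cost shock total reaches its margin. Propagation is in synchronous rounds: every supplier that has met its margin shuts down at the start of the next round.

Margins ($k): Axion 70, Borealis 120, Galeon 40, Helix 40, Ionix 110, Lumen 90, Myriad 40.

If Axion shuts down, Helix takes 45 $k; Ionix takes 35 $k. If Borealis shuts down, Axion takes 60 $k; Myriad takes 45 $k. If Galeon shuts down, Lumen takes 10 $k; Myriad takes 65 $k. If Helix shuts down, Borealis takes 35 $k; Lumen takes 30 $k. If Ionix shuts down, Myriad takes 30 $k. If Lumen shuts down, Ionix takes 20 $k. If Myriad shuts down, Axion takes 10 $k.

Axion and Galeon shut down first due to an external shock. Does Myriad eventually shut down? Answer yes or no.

Round 1 — Axion, Galeon shut down (initial).
  Helix: +45 → 45 ≥ 40
  Ionix: +35 → 35 < 110
  Lumen: +10 → 10 < 90
  Myriad: +65 → 65 ≥ 40
Round 2 — Helix, Myriad shut down.
  Borealis: +35 → 35 < 120
  Lumen: +30 → 40 < 90
No further shutdowns.

yes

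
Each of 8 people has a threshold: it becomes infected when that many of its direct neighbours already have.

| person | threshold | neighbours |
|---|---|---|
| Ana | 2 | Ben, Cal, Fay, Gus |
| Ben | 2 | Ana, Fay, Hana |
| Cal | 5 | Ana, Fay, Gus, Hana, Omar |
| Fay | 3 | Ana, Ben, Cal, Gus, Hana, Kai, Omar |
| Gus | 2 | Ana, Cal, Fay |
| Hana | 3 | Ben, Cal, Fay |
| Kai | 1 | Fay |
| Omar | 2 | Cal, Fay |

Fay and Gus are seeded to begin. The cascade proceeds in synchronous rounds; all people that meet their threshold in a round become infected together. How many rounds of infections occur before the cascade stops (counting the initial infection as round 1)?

3

Round 1 — Fay, Gus become infected (initial).
Round 2 — checking thresholds:
  Ana: 2 of 4 neighbours ≥ 2, becomes infected.
  Ben: 1 of 3 neighbours < 2, below threshold.
  Cal: 2 of 5 neighbours < 5, below threshold.
  Hana: 1 of 3 neighbours < 3, below threshold.
  Kai: 1 of 1 neighbours ≥ 1, becomes infected.
  Omar: 1 of 2 neighbours < 2, below threshold.
Round 3 — checking thresholds:
  Ben: 2 of 3 neighbours ≥ 2, becomes infected.
  Cal: 3 of 5 neighbours < 5, below threshold.
  Hana: 1 of 3 neighbours < 3, below threshold.
  Omar: 1 of 2 neighbours < 2, below threshold.
Round 4 — no new infections; cascade stops.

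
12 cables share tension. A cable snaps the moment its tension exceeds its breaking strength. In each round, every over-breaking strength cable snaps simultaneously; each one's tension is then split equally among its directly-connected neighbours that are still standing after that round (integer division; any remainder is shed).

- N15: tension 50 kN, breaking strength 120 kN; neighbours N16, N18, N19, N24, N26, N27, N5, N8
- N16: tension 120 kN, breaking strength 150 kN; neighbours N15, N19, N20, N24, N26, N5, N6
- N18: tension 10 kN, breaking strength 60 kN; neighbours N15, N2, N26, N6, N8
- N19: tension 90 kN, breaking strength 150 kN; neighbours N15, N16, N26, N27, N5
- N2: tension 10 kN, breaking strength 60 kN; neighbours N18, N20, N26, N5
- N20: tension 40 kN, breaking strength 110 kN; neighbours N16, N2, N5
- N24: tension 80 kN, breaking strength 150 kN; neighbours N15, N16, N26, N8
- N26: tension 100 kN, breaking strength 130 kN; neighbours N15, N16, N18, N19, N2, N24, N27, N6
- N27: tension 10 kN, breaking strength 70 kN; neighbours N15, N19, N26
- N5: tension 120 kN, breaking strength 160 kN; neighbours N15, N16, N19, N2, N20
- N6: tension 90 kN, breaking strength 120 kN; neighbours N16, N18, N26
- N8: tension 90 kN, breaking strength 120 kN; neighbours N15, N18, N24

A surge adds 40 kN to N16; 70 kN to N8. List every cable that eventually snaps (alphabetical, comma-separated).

N15, N16, N18, N19, N2, N20, N24, N26, N27, N5, N6, N8

Round 1 — N16 at 160 > 150; N8 at 160 > 120. N16, N8 snap.
  N16 sheds 160 kN to N15, N19, N20, N24, N26, N5, N6: 22 each (6 lost).
    N15: 50+22 = 72 ≤ 120
    N19: 90+22 = 112 ≤ 150
    N20: 40+22 = 62 ≤ 110
    N24: 80+22 = 102 ≤ 150
    N26: 100+22 = 122 ≤ 130
    N5: 120+22 = 142 ≤ 160
    N6: 90+22 = 112 ≤ 120
  N8 sheds 160 kN to N15, N18, N24: 53 each (1 lost).
    N15: 72+53 = 125 > 120
    N18: 10+53 = 63 > 60
    N24: 102+53 = 155 > 150
Round 2 — N15, N18, N24 snap.
  N15 sheds 125 kN to N19, N26, N27, N5: 31 each (1 lost).
    N19: 112+31 = 143 ≤ 150
    N26: 122+31 = 153 > 130
    N27: 10+31 = 41 ≤ 70
    N5: 142+31 = 173 > 160
  N18 sheds 63 kN to N2, N26, N6: 21 each.
    N2: 10+21 = 31 ≤ 60
    N26: 153+21 = 174 > 130
    N6: 112+21 = 133 > 120
  N24 sheds 155 kN to N26: 155 each.
    N26: 174+155 = 329 > 130
Round 3 — N26, N5, N6 snap.
  N26 sheds 329 kN to N19, N2, N27: 109 each (2 lost).
    N19: 143+109 = 252 > 150
    N2: 31+109 = 140 > 60
    N27: 41+109 = 150 > 70
  N5 sheds 173 kN to N19, N2, N20: 57 each (2 lost).
    N19: 252+57 = 309 > 150
    N2: 140+57 = 197 > 60
    N20: 62+57 = 119 > 110
  N6 sheds 133 kN: no online neighbours, lost.
Round 4 — N19, N2, N20, N27 snap.
  N19 sheds 309 kN: no online neighbours, lost.
  N2 sheds 197 kN: no online neighbours, lost.
  N20 sheds 119 kN: no online neighbours, lost.
  N27 sheds 150 kN: no online neighbours, lost.
No further breaks.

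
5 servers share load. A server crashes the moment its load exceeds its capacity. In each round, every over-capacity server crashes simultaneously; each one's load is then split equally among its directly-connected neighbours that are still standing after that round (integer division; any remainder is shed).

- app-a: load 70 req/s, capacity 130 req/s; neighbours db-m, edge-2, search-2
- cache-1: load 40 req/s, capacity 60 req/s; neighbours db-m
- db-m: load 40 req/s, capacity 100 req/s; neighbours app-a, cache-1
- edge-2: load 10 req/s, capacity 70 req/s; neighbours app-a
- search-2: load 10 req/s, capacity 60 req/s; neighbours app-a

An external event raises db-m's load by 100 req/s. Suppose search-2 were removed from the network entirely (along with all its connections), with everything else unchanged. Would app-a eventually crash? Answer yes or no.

yes

With search-2 removed:
Round 1 — db-m at 140 > 100. db-m crashes.
  db-m sheds 140 req/s to app-a, cache-1: 70 each.
    app-a: 70+70 = 140 > 130
    cache-1: 40+70 = 110 > 60
Round 2 — app-a, cache-1 crash.
  app-a sheds 140 req/s to edge-2: 140 each.
    edge-2: 10+140 = 150 > 70
  cache-1 sheds 110 req/s: no online neighbours, lost.
Round 3 — edge-2 crashes.
  edge-2 sheds 150 req/s: no online neighbours, lost.
No further crashes.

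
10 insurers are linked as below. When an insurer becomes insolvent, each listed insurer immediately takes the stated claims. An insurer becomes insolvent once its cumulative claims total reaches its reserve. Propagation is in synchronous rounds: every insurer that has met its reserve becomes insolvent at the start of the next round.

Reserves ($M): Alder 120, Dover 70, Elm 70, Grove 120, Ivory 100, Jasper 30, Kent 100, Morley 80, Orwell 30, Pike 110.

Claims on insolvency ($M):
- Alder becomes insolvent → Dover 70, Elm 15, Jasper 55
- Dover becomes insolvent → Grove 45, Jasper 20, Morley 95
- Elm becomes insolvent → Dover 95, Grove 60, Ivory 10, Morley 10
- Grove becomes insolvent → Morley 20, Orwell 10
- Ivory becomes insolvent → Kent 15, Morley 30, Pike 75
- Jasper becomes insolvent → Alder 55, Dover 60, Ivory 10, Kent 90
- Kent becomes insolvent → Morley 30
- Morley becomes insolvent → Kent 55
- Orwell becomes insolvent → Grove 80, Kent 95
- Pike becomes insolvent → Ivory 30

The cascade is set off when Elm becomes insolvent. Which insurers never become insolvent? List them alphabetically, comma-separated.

Alder, Grove, Ivory, Jasper, Kent, Orwell, Pike

Round 1 — Elm becomes insolvent (initial).
  Dover: +95 → 95 ≥ 70
  Grove: +60 → 60 < 120
  Ivory: +10 → 10 < 100
  Morley: +10 → 10 < 80
Round 2 — Dover becomes insolvent.
  Grove: +45 → 105 < 120
  Jasper: +20 → 20 < 30
  Morley: +95 → 105 ≥ 80
Round 3 — Morley becomes insolvent.
  Kent: +55 → 55 < 100
No further insolvencies.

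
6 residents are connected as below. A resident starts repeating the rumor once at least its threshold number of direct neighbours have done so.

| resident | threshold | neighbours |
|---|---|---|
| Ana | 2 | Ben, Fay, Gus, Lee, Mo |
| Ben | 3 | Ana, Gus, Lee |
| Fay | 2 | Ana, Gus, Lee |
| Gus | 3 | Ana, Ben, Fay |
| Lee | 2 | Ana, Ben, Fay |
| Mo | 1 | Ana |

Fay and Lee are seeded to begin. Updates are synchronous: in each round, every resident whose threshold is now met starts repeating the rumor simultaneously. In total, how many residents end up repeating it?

Round 1 — Fay, Lee start repeating the rumor (initial).
Round 2 — checking thresholds:
  Ana: 2 of 5 neighbours ≥ 2, starts repeating the rumor.
  Ben: 1 of 3 neighbours < 3, holds.
  Gus: 1 of 3 neighbours < 3, holds.
Round 3 — checking thresholds:
  Ben: 2 of 3 neighbours < 3, holds.
  Gus: 2 of 3 neighbours < 3, holds.
  Mo: 1 of 1 neighbours ≥ 1, starts repeating the rumor.
Round 4 — no new spreads; cascade stops.

4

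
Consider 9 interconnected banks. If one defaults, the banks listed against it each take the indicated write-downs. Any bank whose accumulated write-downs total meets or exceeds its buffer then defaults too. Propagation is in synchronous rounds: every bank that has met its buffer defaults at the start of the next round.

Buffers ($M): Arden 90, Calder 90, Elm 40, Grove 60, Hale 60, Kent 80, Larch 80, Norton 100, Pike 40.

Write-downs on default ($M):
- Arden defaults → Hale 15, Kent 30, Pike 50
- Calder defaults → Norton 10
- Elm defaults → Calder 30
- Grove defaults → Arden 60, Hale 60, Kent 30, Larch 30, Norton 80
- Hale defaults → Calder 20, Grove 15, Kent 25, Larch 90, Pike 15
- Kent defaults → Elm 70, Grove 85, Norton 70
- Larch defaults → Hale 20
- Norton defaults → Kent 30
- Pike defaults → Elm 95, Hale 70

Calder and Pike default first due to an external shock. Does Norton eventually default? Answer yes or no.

Round 1 — Calder, Pike default (initial).
  Elm: +95 → 95 ≥ 40
  Hale: +70 → 70 ≥ 60
  Norton: +10 → 10 < 100
Round 2 — Elm, Hale default.
  Grove: +15 → 15 < 60
  Kent: +25 → 25 < 80
  Larch: +90 → 90 ≥ 80
Round 3 — Larch defaults.
No further defaults.

no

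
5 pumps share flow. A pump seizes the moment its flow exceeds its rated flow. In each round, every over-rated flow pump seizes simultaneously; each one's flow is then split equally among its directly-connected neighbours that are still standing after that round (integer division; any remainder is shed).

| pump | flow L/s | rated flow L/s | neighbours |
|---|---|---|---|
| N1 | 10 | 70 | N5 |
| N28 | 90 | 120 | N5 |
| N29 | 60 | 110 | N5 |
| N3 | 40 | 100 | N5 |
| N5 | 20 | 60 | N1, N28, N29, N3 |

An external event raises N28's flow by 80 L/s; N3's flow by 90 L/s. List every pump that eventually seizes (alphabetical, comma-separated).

N1, N28, N29, N3, N5

Round 1 — N28 at 170 > 120; N3 at 130 > 100. N28, N3 seize.
  N28 sheds 170 L/s to N5: 170 each.
    N5: 20+170 = 190 > 60
  N3 sheds 130 L/s to N5: 130 each.
    N5: 190+130 = 320 > 60
Round 2 — N5 seizes.
  N5 sheds 320 L/s to N1, N29: 160 each.
    N1: 10+160 = 170 > 70
    N29: 60+160 = 220 > 110
Round 3 — N1, N29 seize.
  N1 sheds 170 L/s: no online neighbours, lost.
  N29 sheds 220 L/s: no online neighbours, lost.
No further seizures.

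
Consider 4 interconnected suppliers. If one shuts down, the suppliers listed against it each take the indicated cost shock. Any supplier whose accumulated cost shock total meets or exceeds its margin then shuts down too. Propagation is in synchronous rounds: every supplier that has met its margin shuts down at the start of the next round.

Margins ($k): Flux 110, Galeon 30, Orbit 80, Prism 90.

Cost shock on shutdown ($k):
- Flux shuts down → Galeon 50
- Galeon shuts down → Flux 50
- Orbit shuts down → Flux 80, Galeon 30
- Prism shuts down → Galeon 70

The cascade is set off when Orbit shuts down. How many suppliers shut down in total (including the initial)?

3

Round 1 — Orbit shuts down (initial).
  Flux: +80 → 80 < 110
  Galeon: +30 → 30 ≥ 30
Round 2 — Galeon shuts down.
  Flux: +50 → 130 ≥ 110
Round 3 — Flux shuts down.
No further shutdowns.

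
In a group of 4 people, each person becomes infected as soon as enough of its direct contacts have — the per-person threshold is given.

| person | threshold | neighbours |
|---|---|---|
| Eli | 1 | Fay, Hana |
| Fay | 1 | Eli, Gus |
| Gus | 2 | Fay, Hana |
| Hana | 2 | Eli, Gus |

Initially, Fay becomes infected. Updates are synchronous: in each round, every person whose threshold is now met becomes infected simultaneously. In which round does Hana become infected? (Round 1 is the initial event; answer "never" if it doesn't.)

never

Round 1 — Fay becomes infected (initial).
Round 2 — checking thresholds:
  Eli: 1 of 2 neighbours ≥ 1, becomes infected.
  Gus: 1 of 2 neighbours < 2, not yet.
Round 3 — no new infections; cascade stops.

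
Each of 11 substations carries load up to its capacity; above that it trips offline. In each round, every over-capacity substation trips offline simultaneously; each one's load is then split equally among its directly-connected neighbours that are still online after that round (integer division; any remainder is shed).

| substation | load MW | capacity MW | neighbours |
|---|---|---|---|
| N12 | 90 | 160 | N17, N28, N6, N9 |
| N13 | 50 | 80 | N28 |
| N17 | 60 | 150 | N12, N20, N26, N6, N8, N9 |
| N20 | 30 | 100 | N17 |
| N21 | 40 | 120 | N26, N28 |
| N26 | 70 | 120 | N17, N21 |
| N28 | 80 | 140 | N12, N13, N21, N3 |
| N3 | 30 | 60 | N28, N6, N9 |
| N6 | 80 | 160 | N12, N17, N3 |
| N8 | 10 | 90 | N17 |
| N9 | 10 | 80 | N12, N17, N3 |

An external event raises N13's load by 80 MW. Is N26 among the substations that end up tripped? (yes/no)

Round 1 — N13 at 130 > 80. N13 trips offline.
  N13 sheds 130 MW to N28: 130 each.
    N28: 80+130 = 210 > 140
Round 2 — N28 trips offline.
  N28 sheds 210 MW to N12, N21, N3: 70 each.
    N12: 90+70 = 160 ≤ 160
    N21: 40+70 = 110 ≤ 120
    N3: 30+70 = 100 > 60
Round 3 — N3 trips offline.
  N3 sheds 100 MW to N6, N9: 50 each.
    N6: 80+50 = 130 ≤ 160
    N9: 10+50 = 60 ≤ 80
No further trips.

no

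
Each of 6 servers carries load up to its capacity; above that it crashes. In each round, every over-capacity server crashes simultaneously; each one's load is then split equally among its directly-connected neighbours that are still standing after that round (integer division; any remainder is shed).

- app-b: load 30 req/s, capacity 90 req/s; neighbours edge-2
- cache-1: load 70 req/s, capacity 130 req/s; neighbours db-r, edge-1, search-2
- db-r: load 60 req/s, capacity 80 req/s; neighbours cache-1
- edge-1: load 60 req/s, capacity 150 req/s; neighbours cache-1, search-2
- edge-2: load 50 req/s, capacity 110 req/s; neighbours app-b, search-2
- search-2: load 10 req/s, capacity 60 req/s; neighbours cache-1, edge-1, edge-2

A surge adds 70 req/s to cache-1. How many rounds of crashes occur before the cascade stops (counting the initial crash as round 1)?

2

Round 1 — cache-1 at 140 > 130. cache-1 crashes.
  cache-1 sheds 140 req/s to db-r, edge-1, search-2: 46 each (2 lost).
    db-r: 60+46 = 106 > 80
    edge-1: 60+46 = 106 ≤ 150
    search-2: 10+46 = 56 ≤ 60
Round 2 — db-r crashes.
  db-r sheds 106 req/s: no online neighbours, lost.
No further crashes.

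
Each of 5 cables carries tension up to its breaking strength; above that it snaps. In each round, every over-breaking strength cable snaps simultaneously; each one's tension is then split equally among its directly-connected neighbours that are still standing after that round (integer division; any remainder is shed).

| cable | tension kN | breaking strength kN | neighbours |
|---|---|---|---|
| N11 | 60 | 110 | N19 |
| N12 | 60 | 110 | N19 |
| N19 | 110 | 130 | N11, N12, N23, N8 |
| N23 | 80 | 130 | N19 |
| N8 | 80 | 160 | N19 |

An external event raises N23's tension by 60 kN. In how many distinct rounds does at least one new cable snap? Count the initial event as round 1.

Round 1 — N23 at 140 > 130. N23 snaps.
  N23 sheds 140 kN to N19: 140 each.
    N19: 110+140 = 250 > 130
Round 2 — N19 snaps.
  N19 sheds 250 kN to N11, N12, N8: 83 each (1 lost).
    N11: 60+83 = 143 > 110
    N12: 60+83 = 143 > 110
    N8: 80+83 = 163 > 160
Round 3 — N11, N12, N8 snap.
  N11 sheds 143 kN: no online neighbours, lost.
  N12 sheds 143 kN: no online neighbours, lost.
  N8 sheds 163 kN: no online neighbours, lost.
No further breaks.

3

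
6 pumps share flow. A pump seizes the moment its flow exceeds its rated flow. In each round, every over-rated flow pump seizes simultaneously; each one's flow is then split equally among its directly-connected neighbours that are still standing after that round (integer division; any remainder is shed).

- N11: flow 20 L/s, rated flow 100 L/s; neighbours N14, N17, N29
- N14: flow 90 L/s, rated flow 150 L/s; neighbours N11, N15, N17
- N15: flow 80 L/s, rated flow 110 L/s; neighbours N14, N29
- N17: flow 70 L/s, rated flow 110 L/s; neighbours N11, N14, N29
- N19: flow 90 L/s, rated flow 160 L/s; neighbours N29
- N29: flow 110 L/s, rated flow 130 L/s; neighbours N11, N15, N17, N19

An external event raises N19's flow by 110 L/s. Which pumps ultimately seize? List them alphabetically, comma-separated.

Round 1 — N19 at 200 > 160. N19 seizes.
  N19 sheds 200 L/s to N29: 200 each.
    N29: 110+200 = 310 > 130
Round 2 — N29 seizes.
  N29 sheds 310 L/s to N11, N15, N17: 103 each (1 lost).
    N11: 20+103 = 123 > 100
    N15: 80+103 = 183 > 110
    N17: 70+103 = 173 > 110
Round 3 — N11, N15, N17 seize.
  N11 sheds 123 L/s to N14: 123 each.
    N14: 90+123 = 213 > 150
  N15 sheds 183 L/s to N14: 183 each.
    N14: 213+183 = 396 > 150
  N17 sheds 173 L/s to N14: 173 each.
    N14: 396+173 = 569 > 150
Round 4 — N14 seizes.
  N14 sheds 569 L/s: no online neighbours, lost.
No further seizures.

N11, N14, N15, N17, N19, N29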